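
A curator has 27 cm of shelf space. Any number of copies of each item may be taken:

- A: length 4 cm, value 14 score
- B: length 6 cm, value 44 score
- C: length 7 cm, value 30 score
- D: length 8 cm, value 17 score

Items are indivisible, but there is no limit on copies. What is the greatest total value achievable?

176 score

Best value-per-unit is B at 44/6, and filling with it alone uses length 4×6=24. No mix of the others beats 4×44 = 176.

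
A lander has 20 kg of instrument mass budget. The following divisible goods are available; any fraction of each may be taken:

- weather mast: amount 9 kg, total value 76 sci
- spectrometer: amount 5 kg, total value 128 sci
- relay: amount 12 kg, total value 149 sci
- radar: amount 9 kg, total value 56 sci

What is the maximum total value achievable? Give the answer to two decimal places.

302.33

Take in order of value per unit:
- spectrometer (128/5 per unit): all 5 → value 128, running total 128.00
- relay (149/12 per unit): all 12 → value 149, running total 277.00
- weather mast (76/9 per unit): 3 of 9 → value 3×76/9 = 25.3333, running total 302.33
Total 302.33.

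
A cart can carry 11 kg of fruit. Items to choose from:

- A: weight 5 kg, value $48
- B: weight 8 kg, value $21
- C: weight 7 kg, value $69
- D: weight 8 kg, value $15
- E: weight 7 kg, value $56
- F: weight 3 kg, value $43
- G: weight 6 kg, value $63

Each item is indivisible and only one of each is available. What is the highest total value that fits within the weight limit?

This is a 0/1 knapsack; check combinations near the capacity.
- C+F: weight 7+3=10, value 69+43=112
- A+G: weight 5+6=11, value 48+63=111
- F+G: weight 3+6=9, value 43+63=106
- E+F: weight 7+3=10, value 56+43=99
- A+F: weight 5+3=8, value 48+43=91
Best: $112.

$112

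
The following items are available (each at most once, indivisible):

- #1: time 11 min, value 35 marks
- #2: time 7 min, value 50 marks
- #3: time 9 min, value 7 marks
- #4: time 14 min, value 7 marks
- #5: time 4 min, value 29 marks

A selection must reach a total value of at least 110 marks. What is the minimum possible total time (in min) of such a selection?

22

Subsets with value ≥ 110, sorted by total time:
- #1+#2+#5: time 22, value 114
- #1+#2+#3+#5: time 31, value 121
Minimum time: 22 min.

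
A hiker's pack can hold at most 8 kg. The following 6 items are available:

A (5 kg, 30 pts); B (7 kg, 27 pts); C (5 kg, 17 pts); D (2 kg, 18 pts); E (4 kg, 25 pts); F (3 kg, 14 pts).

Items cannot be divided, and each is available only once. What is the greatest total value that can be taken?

48 pts

Check high-value combinations within 8 kg:
- A+D: weight 5+2=7, value 30+18=48
- A+F: weight 5+3=8, value 30+14=44
- D+E: weight 2+4=6, value 18+25=43
- E+F: weight 4+3=7, value 25+14=39
- C+D: weight 5+2=7, value 17+18=35
Best: 48 pts.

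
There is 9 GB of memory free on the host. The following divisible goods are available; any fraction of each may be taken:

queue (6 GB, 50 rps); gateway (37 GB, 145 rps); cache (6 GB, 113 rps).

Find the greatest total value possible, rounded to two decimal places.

Take in order of value per unit:
- cache (113/6 per unit): all 6 → value 113, running total 113.00
- queue (50/6 per unit): 3 of 6 → value 3×50/6 = 25.0000, running total 138.00
Total 138.00.

138.00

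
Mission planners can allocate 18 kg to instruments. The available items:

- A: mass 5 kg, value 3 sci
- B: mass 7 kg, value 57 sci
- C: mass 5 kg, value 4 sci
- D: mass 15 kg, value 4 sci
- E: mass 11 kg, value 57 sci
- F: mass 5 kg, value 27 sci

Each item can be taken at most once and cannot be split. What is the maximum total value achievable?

This is a 0/1 knapsack; check combinations near the capacity.
- B+E: mass 7+11=18, value 57+57=114
- B+C+F: mass 7+5+5=17, value 57+4+27=88
- A+B+F: mass 5+7+5=17, value 3+57+27=87
Best: 114 sci.

114 sci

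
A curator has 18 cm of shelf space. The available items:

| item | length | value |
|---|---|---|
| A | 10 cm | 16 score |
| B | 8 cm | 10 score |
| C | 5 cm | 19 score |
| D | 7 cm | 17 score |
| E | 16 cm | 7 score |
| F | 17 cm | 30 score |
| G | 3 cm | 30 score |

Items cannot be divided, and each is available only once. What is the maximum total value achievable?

66 score

Check high-value combinations within 18 cm:
- C+D+G: length 5+7+3=15, value 19+17+30=66
- A+C+G: length 10+5+3=18, value 16+19+30=65
- B+C+G: length 8+5+3=16, value 10+19+30=59
- B+D+G: length 8+7+3=18, value 10+17+30=57
- C+G: length 5+3=8, value 19+30=49
Best: 66 score.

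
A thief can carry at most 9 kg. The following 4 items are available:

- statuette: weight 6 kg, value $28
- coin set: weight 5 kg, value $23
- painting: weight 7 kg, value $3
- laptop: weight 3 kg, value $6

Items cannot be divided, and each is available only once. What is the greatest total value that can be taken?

Check high-value combinations within 9 kg:
- statuette+laptop: weight 6+3=9, value 28+6=34
- coin set+laptop: weight 5+3=8, value 23+6=29
- statuette: weight 6, value 28
- coin set: weight 5, value 23
Best: $34.

$34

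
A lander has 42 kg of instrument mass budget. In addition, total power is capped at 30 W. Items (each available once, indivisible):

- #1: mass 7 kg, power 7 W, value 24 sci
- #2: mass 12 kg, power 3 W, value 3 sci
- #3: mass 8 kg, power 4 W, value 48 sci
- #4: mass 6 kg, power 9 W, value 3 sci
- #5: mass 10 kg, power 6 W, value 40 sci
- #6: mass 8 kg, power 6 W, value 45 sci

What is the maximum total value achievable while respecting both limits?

157 sci

Feasible sets respecting both limits:
- #1+#3+#5+#6: mass 33, power 23, value 157
- #2+#3+#5+#6: mass 38, power 19, value 136
- #3+#4+#5+#6: mass 32, power 25, value 136
- #3+#5+#6: mass 26, power 16, value 133
Best: 157 sci.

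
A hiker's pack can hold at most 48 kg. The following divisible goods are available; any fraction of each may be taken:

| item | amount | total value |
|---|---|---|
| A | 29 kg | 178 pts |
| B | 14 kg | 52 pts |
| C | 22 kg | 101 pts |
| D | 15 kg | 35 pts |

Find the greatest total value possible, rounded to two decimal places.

265.23

Take in order of value per unit:
- A (178/29 per unit): all 29 → value 178, running total 178.00
- C (101/22 per unit): 19 of 22 → value 19×101/22 = 87.2273, running total 265.23
Total 265.23.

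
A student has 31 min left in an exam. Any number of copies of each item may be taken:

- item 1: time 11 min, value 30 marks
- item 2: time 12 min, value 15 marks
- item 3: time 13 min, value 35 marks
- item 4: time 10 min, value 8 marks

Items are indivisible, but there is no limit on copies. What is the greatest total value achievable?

70 marks

Best value-per-unit is item 1 at 30/11; filling with it alone gives 2×30 = 60.
Optimal mix: 2×item 3 → time 26, value 70.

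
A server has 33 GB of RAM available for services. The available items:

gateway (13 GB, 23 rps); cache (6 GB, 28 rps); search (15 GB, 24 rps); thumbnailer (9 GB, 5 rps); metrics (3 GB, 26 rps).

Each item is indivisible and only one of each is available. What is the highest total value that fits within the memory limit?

Check high-value combinations within 33 GB:
- cache+search+thumbnailer+metrics: memory 6+15+9+3=33, value 28+24+5+26=83
- gateway+cache+thumbnailer+metrics: memory 13+6+9+3=31, value 23+28+5+26=82
- cache+search+metrics: memory 6+15+3=24, value 28+24+26=78
- gateway+cache+metrics: memory 13+6+3=22, value 23+28+26=77
Best: 83 rps.

83 rps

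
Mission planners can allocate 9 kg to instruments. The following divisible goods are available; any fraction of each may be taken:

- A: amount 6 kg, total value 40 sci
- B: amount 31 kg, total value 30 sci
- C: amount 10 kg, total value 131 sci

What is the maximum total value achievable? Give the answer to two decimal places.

Take in order of value per unit:
- C (131/10 per unit): 9 of 10 → value 9×131/10 = 117.9000, running total 117.90
Total 117.90.

117.90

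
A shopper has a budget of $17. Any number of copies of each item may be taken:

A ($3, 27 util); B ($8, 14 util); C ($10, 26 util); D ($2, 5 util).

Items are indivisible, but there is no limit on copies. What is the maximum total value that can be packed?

140 util

Best value-per-unit is A at 27/3; filling with it alone gives 5×27 = 135.
Optimal mix: 5×A + 1×D → cost 17, value 140.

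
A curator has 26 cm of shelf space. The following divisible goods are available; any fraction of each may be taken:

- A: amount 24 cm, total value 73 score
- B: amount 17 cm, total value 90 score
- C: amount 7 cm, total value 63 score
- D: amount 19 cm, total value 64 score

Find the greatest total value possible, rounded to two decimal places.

159.74

Take in order of value per unit:
- C (63/7 per unit): all 7 → value 63, running total 63.00
- B (90/17 per unit): all 17 → value 90, running total 153.00
- D (64/19 per unit): 2 of 19 → value 2×64/19 = 6.7368, running total 159.74
Total 159.74.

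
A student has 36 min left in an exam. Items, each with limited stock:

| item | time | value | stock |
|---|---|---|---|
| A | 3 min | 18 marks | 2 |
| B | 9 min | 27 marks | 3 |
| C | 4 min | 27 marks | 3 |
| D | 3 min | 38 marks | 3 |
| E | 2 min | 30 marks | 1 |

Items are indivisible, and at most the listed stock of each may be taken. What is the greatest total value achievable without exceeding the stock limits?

270 marks

Top feasible selections:
- 1×A + 1×B + 3×C + 3×D + 1×E: time 35, value 270
- 2×A + 3×C + 3×D + 1×E: time 29, value 261
- 2×A + 1×B + 2×C + 3×D + 1×E: time 34, value 261
- 2×A + 1×B + 3×C + 3×D: time 36, value 258
Best: 270 marks.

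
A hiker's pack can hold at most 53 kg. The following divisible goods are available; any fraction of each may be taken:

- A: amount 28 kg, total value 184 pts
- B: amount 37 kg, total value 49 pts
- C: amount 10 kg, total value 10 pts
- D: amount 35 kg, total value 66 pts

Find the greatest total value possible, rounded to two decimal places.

231.14

Take in order of value per unit:
- A (184/28 per unit): all 28 → value 184, running total 184.00
- D (66/35 per unit): 25 of 35 → value 25×66/35 = 47.1429, running total 231.14
Total 231.14.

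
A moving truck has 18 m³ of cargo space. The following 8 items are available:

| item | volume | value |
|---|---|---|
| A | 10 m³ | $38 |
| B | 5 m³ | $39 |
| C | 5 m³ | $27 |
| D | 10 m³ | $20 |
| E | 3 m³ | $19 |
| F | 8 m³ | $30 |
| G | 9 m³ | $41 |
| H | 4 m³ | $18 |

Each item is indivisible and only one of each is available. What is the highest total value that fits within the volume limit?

$103

Check high-value combinations within 18 m³:
- B+C+E+H: volume 5+5+3+4=17, value 39+27+19+18=103
- B+E+G: volume 5+3+9=17, value 39+19+41=99
- B+G+H: volume 5+9+4=18, value 39+41+18=98
- A+B+E: volume 10+5+3=18, value 38+39+19=96
Best: $103.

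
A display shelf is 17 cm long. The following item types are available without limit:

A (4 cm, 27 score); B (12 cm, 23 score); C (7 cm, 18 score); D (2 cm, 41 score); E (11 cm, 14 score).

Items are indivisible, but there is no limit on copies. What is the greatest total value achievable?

Best value-per-unit is D at 41/2, and filling with it alone uses length 8×2=16. No mix of the others beats 8×41 = 328.

328 score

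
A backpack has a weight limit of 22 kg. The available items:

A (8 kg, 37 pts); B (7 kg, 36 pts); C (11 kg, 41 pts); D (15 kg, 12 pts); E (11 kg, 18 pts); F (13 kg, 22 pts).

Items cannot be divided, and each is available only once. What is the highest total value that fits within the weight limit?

78 pts

Check high-value combinations within 22 kg:
- A+C: weight 8+11=19, value 37+41=78
- B+C: weight 7+11=18, value 36+41=77
- A+B: weight 8+7=15, value 37+36=73
- A+F: weight 8+13=21, value 37+22=59
Best: 78 pts.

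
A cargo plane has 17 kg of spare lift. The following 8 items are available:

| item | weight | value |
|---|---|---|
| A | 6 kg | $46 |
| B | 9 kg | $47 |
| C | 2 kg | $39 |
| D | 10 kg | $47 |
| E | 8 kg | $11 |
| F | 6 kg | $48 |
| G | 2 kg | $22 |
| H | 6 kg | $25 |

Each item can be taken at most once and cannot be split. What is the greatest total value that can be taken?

$155

Check high-value combinations within 17 kg:
- A+C+F+G: weight 6+2+6+2=16, value 46+39+48+22=155
- C+F+G+H: weight 2+6+2+6=16, value 39+48+22+25=134
- B+C+F: weight 9+2+6=17, value 47+39+48=134
- A+C+F: weight 6+2+6=14, value 46+39+48=133
Best: $155.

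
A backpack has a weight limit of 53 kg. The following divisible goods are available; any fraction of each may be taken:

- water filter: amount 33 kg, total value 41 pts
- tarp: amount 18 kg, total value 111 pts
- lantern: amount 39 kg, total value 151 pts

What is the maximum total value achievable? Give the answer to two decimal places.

Take in order of value per unit:
- tarp (111/18 per unit): all 18 → value 111, running total 111.00
- lantern (151/39 per unit): 35 of 39 → value 35×151/39 = 135.5128, running total 246.51
Total 246.51.

246.51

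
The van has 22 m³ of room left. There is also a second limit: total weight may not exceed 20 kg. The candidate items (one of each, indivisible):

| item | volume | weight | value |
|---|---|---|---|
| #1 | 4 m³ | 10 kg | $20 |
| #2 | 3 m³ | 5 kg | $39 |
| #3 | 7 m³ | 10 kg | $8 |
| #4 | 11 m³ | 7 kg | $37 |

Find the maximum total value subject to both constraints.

Feasible sets respecting both limits:
- #2+#4: volume 14, weight 12, value 76
- #1+#2: volume 7, weight 15, value 59
- #1+#4: volume 15, weight 17, value 57
Best: $76.

$76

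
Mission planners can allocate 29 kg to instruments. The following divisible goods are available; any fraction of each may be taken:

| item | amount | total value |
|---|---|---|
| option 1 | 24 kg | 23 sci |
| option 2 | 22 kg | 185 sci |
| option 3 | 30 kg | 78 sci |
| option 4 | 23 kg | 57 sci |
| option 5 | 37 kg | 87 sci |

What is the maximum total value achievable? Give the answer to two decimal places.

Take in order of value per unit:
- option 2 (185/22 per unit): all 22 → value 185, running total 185.00
- option 3 (78/30 per unit): 7 of 30 → value 7×78/30 = 18.2000, running total 203.20
Total 203.20.

203.20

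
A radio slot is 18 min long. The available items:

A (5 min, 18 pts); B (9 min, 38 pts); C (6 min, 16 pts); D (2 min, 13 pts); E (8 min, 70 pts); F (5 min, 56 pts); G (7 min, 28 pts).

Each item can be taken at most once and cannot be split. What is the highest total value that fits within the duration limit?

Check high-value combinations within 18 min:
- A+E+F: duration 5+8+5=18, value 18+70+56=144
- D+E+F: duration 2+8+5=15, value 13+70+56=139
- E+F: duration 8+5=13, value 70+56=126
Best: 144 pts.

144 pts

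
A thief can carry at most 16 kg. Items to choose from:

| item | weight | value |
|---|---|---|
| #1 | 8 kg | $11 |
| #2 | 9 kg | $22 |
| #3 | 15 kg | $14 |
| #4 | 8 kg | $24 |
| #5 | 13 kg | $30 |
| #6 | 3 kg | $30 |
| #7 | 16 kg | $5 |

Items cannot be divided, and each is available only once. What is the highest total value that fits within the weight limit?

This is a 0/1 knapsack; check combinations near the capacity.
- #5+#6: weight 13+3=16, value 30+30=60
- #4+#6: weight 8+3=11, value 24+30=54
- #2+#6: weight 9+3=12, value 22+30=52
Best: $60.

$60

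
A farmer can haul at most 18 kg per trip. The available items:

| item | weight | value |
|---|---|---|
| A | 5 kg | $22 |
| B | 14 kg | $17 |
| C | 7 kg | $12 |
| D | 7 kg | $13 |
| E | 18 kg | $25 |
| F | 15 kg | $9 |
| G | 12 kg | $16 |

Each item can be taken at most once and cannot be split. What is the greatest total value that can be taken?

$38

Check high-value combinations within 18 kg:
- A+G: weight 5+12=17, value 22+16=38
- A+D: weight 5+7=12, value 22+13=35
- A+C: weight 5+7=12, value 22+12=34
Best: $38.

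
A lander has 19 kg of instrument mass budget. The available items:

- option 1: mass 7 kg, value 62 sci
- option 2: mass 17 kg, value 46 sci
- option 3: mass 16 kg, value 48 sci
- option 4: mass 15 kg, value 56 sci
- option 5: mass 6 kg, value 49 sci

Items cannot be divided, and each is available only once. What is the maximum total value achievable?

Check high-value combinations within 19 kg:
- option 1+option 5: mass 7+6=13, value 62+49=111
- option 1: mass 7, value 62
- option 4: mass 15, value 56
Best: 111 sci.

111 sci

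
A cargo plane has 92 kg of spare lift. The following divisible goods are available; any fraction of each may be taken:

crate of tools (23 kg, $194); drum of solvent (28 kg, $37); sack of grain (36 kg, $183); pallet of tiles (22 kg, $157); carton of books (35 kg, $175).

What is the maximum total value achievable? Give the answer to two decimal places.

Take in order of value per unit:
- crate of tools (194/23 per unit): all 23 → value 194, running total 194.00
- pallet of tiles (157/22 per unit): all 22 → value 157, running total 351.00
- sack of grain (183/36 per unit): all 36 → value 183, running total 534.00
- carton of books (175/35 per unit): 11 of 35 → value 11×175/35 = 55.0000, running total 589.00
Total 589.00.

589.00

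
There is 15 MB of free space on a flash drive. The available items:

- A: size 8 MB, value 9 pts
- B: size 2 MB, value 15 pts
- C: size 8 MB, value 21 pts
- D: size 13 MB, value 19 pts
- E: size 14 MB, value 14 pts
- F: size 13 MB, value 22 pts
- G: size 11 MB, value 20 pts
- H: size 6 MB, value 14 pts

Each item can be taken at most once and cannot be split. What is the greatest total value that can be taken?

Check high-value combinations within 15 MB:
- B+F: size 2+13=15, value 15+22=37
- B+C: size 2+8=10, value 15+21=36
- B+G: size 2+11=13, value 15+20=35
- C+H: size 8+6=14, value 21+14=35
- B+D: size 2+13=15, value 15+19=34
Best: 37 pts.

37 pts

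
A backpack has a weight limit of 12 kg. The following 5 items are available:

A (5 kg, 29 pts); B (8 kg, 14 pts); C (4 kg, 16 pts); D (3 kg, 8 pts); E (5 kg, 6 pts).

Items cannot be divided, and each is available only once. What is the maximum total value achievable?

53 pts

Check high-value combinations within 12 kg:
- A+C+D: weight 5+4+3=12, value 29+16+8=53
- A+C: weight 5+4=9, value 29+16=45
- A+D: weight 5+3=8, value 29+8=37
Best: 53 pts.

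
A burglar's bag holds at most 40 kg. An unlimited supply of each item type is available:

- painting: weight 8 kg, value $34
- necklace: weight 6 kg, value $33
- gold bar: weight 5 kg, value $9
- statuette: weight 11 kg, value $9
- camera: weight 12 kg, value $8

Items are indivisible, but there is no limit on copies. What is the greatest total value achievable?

Best value-per-unit is necklace at 33/6; filling with it alone gives 6×33 = 198.
Optimal mix: 2×painting + 4×necklace → weight 40, value 200.

$200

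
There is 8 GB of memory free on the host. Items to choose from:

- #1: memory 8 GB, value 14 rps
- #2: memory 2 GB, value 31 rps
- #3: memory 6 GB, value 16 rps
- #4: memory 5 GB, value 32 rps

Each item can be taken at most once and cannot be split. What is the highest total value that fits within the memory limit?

Check high-value combinations within 8 GB:
- #2+#4: memory 2+5=7, value 31+32=63
- #2+#3: memory 2+6=8, value 31+16=47
- #4: memory 5, value 32
- #2: memory 2, value 31
- #3: memory 6, value 16
Best: 63 rps.

63 rps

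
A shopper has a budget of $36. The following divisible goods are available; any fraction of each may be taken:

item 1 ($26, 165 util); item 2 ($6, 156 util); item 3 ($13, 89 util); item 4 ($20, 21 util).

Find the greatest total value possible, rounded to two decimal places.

352.88

Take in order of value per unit:
- item 2 (156/6 per unit): all 6 → value 156, running total 156.00
- item 3 (89/13 per unit): all 13 → value 89, running total 245.00
- item 1 (165/26 per unit): 17 of 26 → value 17×165/26 = 107.8846, running total 352.88
Total 352.88.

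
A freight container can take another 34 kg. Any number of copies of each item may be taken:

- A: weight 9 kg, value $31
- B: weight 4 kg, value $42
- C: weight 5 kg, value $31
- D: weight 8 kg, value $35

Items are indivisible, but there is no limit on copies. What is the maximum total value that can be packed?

Best value-per-unit is B at 42/4, and filling with it alone uses weight 8×4=32. No mix of the others beats 8×42 = 336.

$336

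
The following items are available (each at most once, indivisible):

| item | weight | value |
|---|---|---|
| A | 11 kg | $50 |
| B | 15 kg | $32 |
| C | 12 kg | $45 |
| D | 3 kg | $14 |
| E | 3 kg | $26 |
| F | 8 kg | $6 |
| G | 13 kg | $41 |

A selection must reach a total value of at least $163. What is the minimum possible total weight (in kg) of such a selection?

Subsets with value ≥ 163, sorted by total weight:
- A+C+D+E+G: weight 42, value 176
- A+B+C+D+E: weight 44, value 167
- A+B+D+E+G: weight 45, value 163
- A+C+E+F+G: weight 47, value 168
Minimum weight: 42 kg.

42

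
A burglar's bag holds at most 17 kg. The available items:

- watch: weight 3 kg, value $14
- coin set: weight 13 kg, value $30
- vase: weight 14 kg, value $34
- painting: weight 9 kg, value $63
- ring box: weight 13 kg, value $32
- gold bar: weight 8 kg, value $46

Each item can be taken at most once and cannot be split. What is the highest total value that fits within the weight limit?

$109

Check high-value combinations within 17 kg:
- painting+gold bar: weight 9+8=17, value 63+46=109
- watch+painting: weight 3+9=12, value 14+63=77
- painting: weight 9, value 63
- watch+gold bar: weight 3+8=11, value 14+46=60
- watch+vase: weight 3+14=17, value 14+34=48
Best: $109.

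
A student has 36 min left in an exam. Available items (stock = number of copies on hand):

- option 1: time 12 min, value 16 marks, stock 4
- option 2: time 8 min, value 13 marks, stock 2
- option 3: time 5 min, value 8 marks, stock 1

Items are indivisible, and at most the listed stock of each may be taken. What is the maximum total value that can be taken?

Top feasible selections:
- 1×option 1 + 2×option 2 + 1×option 3: time 33, value 50
- 3×option 1: time 36, value 48
- 2×option 1 + 1×option 2: time 32, value 45
Best: 50 marks.

50 marks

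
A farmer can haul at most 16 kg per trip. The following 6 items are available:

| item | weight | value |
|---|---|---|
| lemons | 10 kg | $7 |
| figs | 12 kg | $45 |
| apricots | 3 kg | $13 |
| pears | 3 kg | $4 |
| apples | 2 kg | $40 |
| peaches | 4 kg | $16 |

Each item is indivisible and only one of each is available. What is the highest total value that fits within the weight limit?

$85

Check high-value combinations within 16 kg:
- figs+apples: weight 12+2=14, value 45+40=85
- apricots+pears+apples+peaches: weight 3+3+2+4=12, value 13+4+40+16=73
- apricots+apples+peaches: weight 3+2+4=9, value 13+40+16=69
- lemons+apples+peaches: weight 10+2+4=16, value 7+40+16=63
Best: $85.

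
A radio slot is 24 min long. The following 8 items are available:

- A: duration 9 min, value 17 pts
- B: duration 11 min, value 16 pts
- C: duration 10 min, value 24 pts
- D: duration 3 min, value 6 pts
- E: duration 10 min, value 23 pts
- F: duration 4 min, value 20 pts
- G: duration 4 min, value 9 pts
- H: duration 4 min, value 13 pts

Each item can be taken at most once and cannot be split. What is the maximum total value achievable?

67 pts

This is a 0/1 knapsack; check combinations near the capacity.
- C+E+F: duration 10+10+4=24, value 24+23+20=67
- C+F+G+H: duration 10+4+4+4=22, value 24+20+9+13=66
- E+F+G+H: duration 10+4+4+4=22, value 23+20+9+13=65
- A+D+F+G+H: duration 9+3+4+4+4=24, value 17+6+20+9+13=65
Best: 67 pts.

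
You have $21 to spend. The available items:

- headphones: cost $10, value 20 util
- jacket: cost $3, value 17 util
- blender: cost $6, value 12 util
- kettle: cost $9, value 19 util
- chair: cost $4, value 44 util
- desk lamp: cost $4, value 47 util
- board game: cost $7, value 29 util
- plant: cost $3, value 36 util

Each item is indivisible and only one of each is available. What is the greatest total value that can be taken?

Check high-value combinations within $21:
- jacket+chair+desk lamp+board game+plant: cost 3+4+4+7+3=21, value 17+44+47+29+36=173
- chair+desk lamp+board game+plant: cost 4+4+7+3=18, value 44+47+29+36=156
- jacket+blender+chair+desk lamp+plant: cost 3+6+4+4+3=20, value 17+12+44+47+36=156
- headphones+chair+desk lamp+plant: cost 10+4+4+3=21, value 20+44+47+36=147
Best: 173 util.

173 util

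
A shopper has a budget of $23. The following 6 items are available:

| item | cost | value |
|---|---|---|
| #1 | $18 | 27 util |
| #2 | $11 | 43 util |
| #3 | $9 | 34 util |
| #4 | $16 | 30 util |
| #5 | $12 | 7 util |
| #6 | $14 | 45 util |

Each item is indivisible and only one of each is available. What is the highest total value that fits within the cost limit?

79 util

Check high-value combinations within $23:
- #3+#6: cost 9+14=23, value 34+45=79
- #2+#3: cost 11+9=20, value 43+34=77
- #2+#5: cost 11+12=23, value 43+7=50
- #6: cost 14, value 45
Best: 79 util.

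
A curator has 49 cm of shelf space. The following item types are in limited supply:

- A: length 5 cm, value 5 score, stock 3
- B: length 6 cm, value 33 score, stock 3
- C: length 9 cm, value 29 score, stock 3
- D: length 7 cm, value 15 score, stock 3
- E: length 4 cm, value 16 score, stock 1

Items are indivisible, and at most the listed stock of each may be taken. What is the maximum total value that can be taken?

202 score

Top feasible selections:
- 3×B + 3×C + 1×E: length 49, value 202
- 3×B + 2×C + 1×D + 1×E: length 47, value 188
- 3×B + 3×C: length 45, value 186
Best: 202 score.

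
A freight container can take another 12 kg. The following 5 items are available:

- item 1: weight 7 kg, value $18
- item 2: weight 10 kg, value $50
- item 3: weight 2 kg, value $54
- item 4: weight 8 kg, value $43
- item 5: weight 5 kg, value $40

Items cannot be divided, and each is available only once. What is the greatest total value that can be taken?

$104

Check high-value combinations within 12 kg:
- item 2+item 3: weight 10+2=12, value 50+54=104
- item 3+item 4: weight 2+8=10, value 54+43=97
- item 3+item 5: weight 2+5=7, value 54+40=94
- item 1+item 3: weight 7+2=9, value 18+54=72
- item 1+item 5: weight 7+5=12, value 18+40=58
Best: $104.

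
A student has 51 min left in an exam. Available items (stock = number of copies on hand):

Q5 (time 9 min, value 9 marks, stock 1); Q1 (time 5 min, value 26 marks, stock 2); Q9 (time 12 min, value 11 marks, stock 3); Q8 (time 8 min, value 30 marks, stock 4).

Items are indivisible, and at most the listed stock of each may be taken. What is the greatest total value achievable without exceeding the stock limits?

181 marks

Top feasible selections:
- 1×Q5 + 2×Q1 + 4×Q8: time 51, value 181
- 2×Q1 + 4×Q8: time 42, value 172
- 1×Q1 + 1×Q9 + 4×Q8: time 49, value 157
Best: 181 marks.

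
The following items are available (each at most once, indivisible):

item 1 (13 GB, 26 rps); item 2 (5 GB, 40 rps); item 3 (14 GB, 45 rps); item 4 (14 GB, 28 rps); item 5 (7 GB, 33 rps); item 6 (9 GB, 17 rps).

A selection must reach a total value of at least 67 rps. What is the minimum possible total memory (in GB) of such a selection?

Subsets with value ≥ 67, sorted by total memory:
- item 2+item 5: memory 12, value 73
- item 2+item 3: memory 19, value 85
- item 2+item 4: memory 19, value 68
Minimum memory: 12 GB.

12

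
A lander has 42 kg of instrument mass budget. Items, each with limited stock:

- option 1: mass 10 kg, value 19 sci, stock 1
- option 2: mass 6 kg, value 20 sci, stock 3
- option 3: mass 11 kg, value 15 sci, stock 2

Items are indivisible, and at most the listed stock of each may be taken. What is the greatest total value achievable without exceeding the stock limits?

94 sci

Top feasible selections:
- 1×option 1 + 3×option 2 + 1×option 3: mass 39, value 94
- 3×option 2 + 2×option 3: mass 40, value 90
- 1×option 1 + 3×option 2: mass 28, value 79
Best: 94 sci.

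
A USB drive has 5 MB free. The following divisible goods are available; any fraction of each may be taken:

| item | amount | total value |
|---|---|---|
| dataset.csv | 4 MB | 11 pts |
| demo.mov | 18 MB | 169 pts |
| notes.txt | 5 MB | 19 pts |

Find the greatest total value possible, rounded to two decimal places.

46.94

Take in order of value per unit:
- demo.mov (169/18 per unit): 5 of 18 → value 5×169/18 = 46.9444, running total 46.94
Total 46.94.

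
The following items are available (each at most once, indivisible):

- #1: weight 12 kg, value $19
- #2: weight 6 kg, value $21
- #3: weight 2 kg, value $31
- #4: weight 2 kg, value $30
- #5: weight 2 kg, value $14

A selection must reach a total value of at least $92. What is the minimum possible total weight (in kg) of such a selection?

12

Subsets with value ≥ 92, sorted by total weight:
- #2+#3+#4+#5: weight 12, value 96
- #1+#3+#4+#5: weight 18, value 94
- #1+#2+#3+#4: weight 22, value 101
- #1+#2+#3+#4+#5: weight 24, value 115
Minimum weight: 12 kg.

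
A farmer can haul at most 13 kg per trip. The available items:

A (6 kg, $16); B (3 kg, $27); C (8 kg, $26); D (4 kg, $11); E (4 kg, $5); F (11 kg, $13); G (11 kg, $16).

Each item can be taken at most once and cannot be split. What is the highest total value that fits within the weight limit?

$54

Check high-value combinations within 13 kg:
- A+B+D: weight 6+3+4=13, value 16+27+11=54
- B+C: weight 3+8=11, value 27+26=53
- A+B+E: weight 6+3+4=13, value 16+27+5=48
- A+B: weight 6+3=9, value 16+27=43
- B+D+E: weight 3+4+4=11, value 27+11+5=43
Best: $54.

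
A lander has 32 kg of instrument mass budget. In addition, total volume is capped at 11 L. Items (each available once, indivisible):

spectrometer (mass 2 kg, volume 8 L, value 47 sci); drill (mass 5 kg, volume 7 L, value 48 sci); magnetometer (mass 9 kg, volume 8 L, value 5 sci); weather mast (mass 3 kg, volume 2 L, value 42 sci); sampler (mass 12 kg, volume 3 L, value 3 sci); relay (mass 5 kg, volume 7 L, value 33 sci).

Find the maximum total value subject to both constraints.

90 sci

Feasible sets respecting both limits:
- drill+weather mast: mass 8, volume 9, value 90
- spectrometer+weather mast: mass 5, volume 10, value 89
- weather mast+relay: mass 8, volume 9, value 75
Best: 90 sci.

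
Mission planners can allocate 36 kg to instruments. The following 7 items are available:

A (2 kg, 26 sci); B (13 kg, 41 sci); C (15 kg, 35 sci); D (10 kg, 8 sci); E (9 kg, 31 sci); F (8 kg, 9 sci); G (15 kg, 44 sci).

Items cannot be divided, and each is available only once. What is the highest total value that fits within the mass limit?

111 sci

Check high-value combinations within 36 kg:
- A+B+G: mass 2+13+15=30, value 26+41+44=111
- A+E+F+G: mass 2+9+8+15=34, value 26+31+9+44=110
- A+D+E+G: mass 2+10+9+15=36, value 26+8+31+44=109
- A+B+E+F: mass 2+13+9+8=32, value 26+41+31+9=107
Best: 111 sci.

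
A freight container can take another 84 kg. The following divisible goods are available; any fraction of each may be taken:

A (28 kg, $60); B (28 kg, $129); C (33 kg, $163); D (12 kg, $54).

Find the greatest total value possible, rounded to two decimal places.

369.57

Take in order of value per unit:
- C (163/33 per unit): all 33 → value 163, running total 163.00
- B (129/28 per unit): all 28 → value 129, running total 292.00
- D (54/12 per unit): all 12 → value 54, running total 346.00
- A (60/28 per unit): 11 of 28 → value 11×60/28 = 23.5714, running total 369.57
Total 369.57.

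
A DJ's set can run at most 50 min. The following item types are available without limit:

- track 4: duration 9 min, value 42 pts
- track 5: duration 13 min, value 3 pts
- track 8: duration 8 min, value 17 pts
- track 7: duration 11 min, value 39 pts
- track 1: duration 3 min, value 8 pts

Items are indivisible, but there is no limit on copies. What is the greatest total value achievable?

218 pts

Best value-per-unit is track 4 at 42/9; filling with it alone gives 5×42 = 210.
Optimal mix: 5×track 4 + 1×track 1 → duration 48, value 218.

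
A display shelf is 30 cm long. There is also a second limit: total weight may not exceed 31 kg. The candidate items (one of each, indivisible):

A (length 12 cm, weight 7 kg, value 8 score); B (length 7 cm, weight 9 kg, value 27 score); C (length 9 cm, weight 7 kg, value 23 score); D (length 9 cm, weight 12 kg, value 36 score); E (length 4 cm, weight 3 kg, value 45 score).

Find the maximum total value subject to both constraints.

131 score

Feasible sets respecting both limits:
- B+C+D+E: length 29, weight 31, value 131
- B+D+E: length 20, weight 24, value 108
- C+D+E: length 22, weight 22, value 104
- B+C+E: length 20, weight 19, value 95
Best: 131 score.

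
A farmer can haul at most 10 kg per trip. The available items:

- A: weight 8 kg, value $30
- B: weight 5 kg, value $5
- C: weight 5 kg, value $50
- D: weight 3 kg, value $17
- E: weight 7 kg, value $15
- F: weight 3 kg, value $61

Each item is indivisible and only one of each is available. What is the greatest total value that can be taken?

Check high-value combinations within 10 kg:
- C+F: weight 5+3=8, value 50+61=111
- D+F: weight 3+3=6, value 17+61=78
- E+F: weight 7+3=10, value 15+61=76
- C+D: weight 5+3=8, value 50+17=67
- B+F: weight 5+3=8, value 5+61=66
Best: $111.

$111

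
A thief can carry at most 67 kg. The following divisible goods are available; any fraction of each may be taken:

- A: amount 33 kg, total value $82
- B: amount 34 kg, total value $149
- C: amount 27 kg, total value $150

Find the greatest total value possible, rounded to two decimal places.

313.91

Take in order of value per unit:
- C (150/27 per unit): all 27 → value 150, running total 150.00
- B (149/34 per unit): all 34 → value 149, running total 299.00
- A (82/33 per unit): 6 of 33 → value 6×82/33 = 14.9091, running total 313.91
Total 313.91.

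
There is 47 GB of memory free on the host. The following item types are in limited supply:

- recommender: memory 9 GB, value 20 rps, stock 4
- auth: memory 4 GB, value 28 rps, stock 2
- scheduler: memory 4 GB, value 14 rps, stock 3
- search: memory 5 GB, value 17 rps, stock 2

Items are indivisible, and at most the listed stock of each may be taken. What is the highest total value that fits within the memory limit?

Top feasible selections:
- 2×recommender + 2×auth + 2×scheduler + 2×search: memory 44, value 158
- 3×recommender + 2×auth + 3×scheduler: memory 47, value 158
- 2×recommender + 2×auth + 3×scheduler + 1×search: memory 43, value 155
- 1×recommender + 2×auth + 3×scheduler + 2×search: memory 39, value 152
Best: 158 rps.

158 rps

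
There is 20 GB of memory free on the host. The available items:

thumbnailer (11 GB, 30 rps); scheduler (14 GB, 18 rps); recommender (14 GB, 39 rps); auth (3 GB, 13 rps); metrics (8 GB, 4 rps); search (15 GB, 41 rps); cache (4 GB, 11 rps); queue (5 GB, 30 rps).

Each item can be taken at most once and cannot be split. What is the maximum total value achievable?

Check high-value combinations within 20 GB:
- thumbnailer+auth+queue: memory 11+3+5=19, value 30+13+30=73
- search+queue: memory 15+5=20, value 41+30=71
- thumbnailer+cache+queue: memory 11+4+5=20, value 30+11+30=71
Best: 73 rps.

73 rps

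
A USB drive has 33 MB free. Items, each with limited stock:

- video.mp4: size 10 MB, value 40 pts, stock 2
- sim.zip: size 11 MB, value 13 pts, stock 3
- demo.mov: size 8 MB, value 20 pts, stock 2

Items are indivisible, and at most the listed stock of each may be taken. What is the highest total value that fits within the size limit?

Best selections within size 33 and stock limits:
- 2×video.mp4 + 1×demo.mov: size 28, value 100
- 2×video.mp4 + 1×sim.zip: size 31, value 93
- 2×video.mp4: size 20, value 80
- 1×video.mp4 + 2×demo.mov: size 26, value 80
Best: 100 pts.

100 pts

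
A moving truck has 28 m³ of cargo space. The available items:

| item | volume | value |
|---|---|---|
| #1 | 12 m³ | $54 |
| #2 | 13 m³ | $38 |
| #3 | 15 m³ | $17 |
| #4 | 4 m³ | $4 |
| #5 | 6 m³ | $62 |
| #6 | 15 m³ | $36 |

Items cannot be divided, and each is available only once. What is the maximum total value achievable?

Check high-value combinations within 28 m³:
- #1+#4+#5: volume 12+4+6=22, value 54+4+62=120
- #1+#5: volume 12+6=18, value 54+62=116
- #2+#4+#5: volume 13+4+6=23, value 38+4+62=104
Best: $120.

$120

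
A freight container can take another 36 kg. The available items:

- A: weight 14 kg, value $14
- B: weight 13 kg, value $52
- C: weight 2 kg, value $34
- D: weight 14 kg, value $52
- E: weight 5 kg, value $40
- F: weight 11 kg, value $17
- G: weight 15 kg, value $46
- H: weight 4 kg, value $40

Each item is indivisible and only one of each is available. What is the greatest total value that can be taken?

Check high-value combinations within 36 kg:
- B+D+E+H: weight 13+14+5+4=36, value 52+52+40+40=184
- B+C+E+F+H: weight 13+2+5+11+4=35, value 52+34+40+17+40=183
- C+D+E+F+H: weight 2+14+5+11+4=36, value 34+52+40+17+40=183
- B+C+D+H: weight 13+2+14+4=33, value 52+34+52+40=178
- B+C+D+E: weight 13+2+14+5=34, value 52+34+52+40=178
Best: $184.

$184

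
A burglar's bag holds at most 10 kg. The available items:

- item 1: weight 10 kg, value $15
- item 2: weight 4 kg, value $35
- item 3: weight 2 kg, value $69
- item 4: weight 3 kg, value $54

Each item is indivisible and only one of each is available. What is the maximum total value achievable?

This is a 0/1 knapsack; check combinations near the capacity.
- item 2+item 3+item 4: weight 4+2+3=9, value 35+69+54=158
- item 3+item 4: weight 2+3=5, value 69+54=123
- item 2+item 3: weight 4+2=6, value 35+69=104
Best: $158.

$158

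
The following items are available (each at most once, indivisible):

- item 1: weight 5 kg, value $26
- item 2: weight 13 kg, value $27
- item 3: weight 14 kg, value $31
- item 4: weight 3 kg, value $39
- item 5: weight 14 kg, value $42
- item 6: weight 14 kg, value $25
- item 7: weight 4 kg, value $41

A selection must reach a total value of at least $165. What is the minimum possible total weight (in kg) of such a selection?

39

Subsets with value ≥ 165, sorted by total weight:
- item 1+item 2+item 4+item 5+item 7: weight 39, value 175
- item 1+item 3+item 4+item 5+item 7: weight 40, value 179
- item 1+item 4+item 5+item 6+item 7: weight 40, value 173
Minimum weight: 39 kg.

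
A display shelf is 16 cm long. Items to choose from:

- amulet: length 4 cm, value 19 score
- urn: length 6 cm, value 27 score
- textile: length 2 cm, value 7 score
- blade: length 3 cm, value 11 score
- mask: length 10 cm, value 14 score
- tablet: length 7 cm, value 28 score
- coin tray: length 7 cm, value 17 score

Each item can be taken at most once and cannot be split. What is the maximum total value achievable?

Check high-value combinations within 16 cm:
- urn+blade+tablet: length 6+3+7=16, value 27+11+28=66
- amulet+textile+blade+tablet: length 4+2+3+7=16, value 19+7+11+28=65
- amulet+urn+textile+blade: length 4+6+2+3=15, value 19+27+7+11=64
- urn+textile+tablet: length 6+2+7=15, value 27+7+28=62
- amulet+blade+tablet: length 4+3+7=14, value 19+11+28=58
Best: 66 score.

66 score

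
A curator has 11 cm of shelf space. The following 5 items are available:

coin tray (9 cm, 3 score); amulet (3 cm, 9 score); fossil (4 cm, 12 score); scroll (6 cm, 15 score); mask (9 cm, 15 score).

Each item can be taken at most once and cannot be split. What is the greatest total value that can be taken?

Check high-value combinations within 11 cm:
- fossil+scroll: length 4+6=10, value 12+15=27
- amulet+scroll: length 3+6=9, value 9+15=24
- amulet+fossil: length 3+4=7, value 9+12=21
Best: 27 score.

27 score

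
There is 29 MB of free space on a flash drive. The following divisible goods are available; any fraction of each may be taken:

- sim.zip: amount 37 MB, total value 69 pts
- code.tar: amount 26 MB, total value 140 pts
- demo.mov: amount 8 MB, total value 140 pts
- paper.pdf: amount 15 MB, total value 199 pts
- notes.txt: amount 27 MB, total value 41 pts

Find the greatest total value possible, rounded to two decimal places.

Take in order of value per unit:
- demo.mov (140/8 per unit): all 8 → value 140, running total 140.00
- paper.pdf (199/15 per unit): all 15 → value 199, running total 339.00
- code.tar (140/26 per unit): 6 of 26 → value 6×140/26 = 32.3077, running total 371.31
Total 371.31.

371.31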